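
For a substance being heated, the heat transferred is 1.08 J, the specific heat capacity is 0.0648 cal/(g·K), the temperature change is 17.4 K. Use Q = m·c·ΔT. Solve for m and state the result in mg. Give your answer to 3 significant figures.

Solving Q = m·c·ΔT for m: m = Q/(c·ΔT).
Q = 1.08 J; c = 0.0648 cal/(g·K) = 271.1 J/(kg·K); ΔT = 17.4 K.
m = 2.289×10^-4 kg
2.289×10^-4 kg × (1 mg / 1.000×10^-6 kg) = 228.9 mg

229 mg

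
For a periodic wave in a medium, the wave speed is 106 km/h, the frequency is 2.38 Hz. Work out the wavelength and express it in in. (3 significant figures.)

Solving v = f·λ for λ: λ = v/f.
v = 106 km/h = 29.44 m/s; f = 2.38 Hz.
λ = 12.37 m
12.37 m × (1 in / 0.02540 m) = 487.1 in

487 in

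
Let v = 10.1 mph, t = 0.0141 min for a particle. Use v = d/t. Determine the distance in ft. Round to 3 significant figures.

Rearranging v = d/t for d: d = v·t.
v = 10.1 mph = 4.515 m/s; t = 0.0141 min = 0.8460 s.
d = 3.820 m
3.820 m × (1 ft / 0.3048 m) = 12.53 ft

12.5 ft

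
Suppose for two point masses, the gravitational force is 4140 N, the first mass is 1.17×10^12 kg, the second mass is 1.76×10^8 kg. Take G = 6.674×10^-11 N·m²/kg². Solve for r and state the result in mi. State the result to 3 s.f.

1.13 mi

From Newton's law of gravitation: r = √(G·m₁m₂/F).
F = 4140 N; m₁ = 1.17×10^12 kg; m₂ = 1.76×10^8 kg; G = 6.674×10^-11 N·m²/kg².
r = 1822 m
1822 m × (1 mi / 1609 m) = 1.132 mi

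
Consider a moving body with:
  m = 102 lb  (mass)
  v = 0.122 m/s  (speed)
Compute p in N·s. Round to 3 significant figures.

5.64 N·s

Directly: p = mv.
m = 102 lb = 46.27 kg; v = 0.122 m/s.
p = 5.645 kg·m/s
Since 1 N·s = 1 kg·m/s, 5.645 N·s.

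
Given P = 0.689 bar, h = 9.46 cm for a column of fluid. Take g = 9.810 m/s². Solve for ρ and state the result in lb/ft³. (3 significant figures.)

4630 lb/ft³

Rearranging: ρ = P/(g·h).
P = 0.689 bar = 68900 Pa; h = 9.46 cm = 0.09460 m; g = 9.810 m/s².
ρ = 74244 kg/m³
74244 kg/m³ × (1 lb/ft³ / 16.02 kg/m³) = 4635 lb/ft³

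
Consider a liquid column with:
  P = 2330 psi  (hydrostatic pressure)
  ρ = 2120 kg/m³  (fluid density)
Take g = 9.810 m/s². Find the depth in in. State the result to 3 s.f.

30400 in

Rearranging: h = P/(ρ·g).
P = 2330 psi = 1.606×10^7 Pa; ρ = 2120 kg/m³; g = 9.810 m/s².
h = 772.4 m
772.4 m × (1 in / 0.02540 m) = 30411 in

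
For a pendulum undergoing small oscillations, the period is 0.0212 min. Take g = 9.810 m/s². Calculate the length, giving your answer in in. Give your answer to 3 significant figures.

Solving T = 2π√(L/g) for L: L = g·(T/2π)².
T = 0.0212 min = 1.272 s; g = 9.810 m/s².
L = 0.4021 m
0.4021 m × (1 in / 0.02540 m) = 15.83 in

15.8 in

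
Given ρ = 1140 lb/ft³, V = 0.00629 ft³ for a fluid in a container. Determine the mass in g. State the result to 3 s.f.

3250 g

Solving ρ = m/V for m: m = ρV.
ρ = 1140 lb/ft³ = 18261 kg/m³; V = 0.00629 ft³ = 1.781×10^-4 m³.
m = 3.253 kg
3.253 kg × (1 g / 0.001000 kg) = 3253 g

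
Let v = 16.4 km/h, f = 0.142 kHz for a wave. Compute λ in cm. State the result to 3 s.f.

Solving v = f·λ for λ: λ = v/f.
v = 16.4 km/h = 4.556 m/s; f = 0.142 kHz = 142.0 Hz.
λ = 0.03208 m
0.03208 m × (1 cm / 0.01000 m) = 3.208 cm

3.21 cm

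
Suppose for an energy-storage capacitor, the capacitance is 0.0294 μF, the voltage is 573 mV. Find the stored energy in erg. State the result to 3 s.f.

E is given directly by: E = ½CV².
C = 0.0294 μF = 2.940×10^-8 F; V = 573 mV = 0.5730 V.
E = 4.826×10^-9 J  (the unit combination reduces to kg·m²/s² = J)
4.826×10^-9 J × (1 erg / 1.000×10^-7 J) = 0.04826 erg

0.0483 erg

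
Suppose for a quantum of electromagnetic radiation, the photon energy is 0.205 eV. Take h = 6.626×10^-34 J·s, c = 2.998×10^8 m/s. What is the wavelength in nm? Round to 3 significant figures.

Rearranging: λ = hc/E.
E = 0.205 eV = 3.284×10^-20 J; h = 6.626×10^-34 J·s; c = 2.998×10^8 m/s.
λ = 6.048×10^-6 m
6.048×10^-6 m × (1 nm / 1.000×10^-9 m) = 6048 nm

6050 nm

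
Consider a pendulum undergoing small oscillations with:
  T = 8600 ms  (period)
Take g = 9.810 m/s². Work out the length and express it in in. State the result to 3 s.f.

Solving T = 2π√(L/g) for L: L = g·(T/2π)².
T = 8600 ms = 8.600 s; g = 9.810 m/s².
L = 18.38 m
18.38 m × (1 in / 0.02540 m) = 723.6 in

724 in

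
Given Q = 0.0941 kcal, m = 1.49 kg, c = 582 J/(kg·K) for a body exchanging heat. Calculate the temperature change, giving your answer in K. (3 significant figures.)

0.454 K

Rearranging Q = m·c·ΔT for ΔT: ΔT = Q/(m·c).
Q = 0.0941 kcal = 393.7 J; m = 1.49 kg; c = 582 J/(kg·K).
ΔT = 0.4540 K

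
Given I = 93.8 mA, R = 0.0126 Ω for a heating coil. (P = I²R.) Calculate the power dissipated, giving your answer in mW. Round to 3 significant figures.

Directly: P = I²R.
I = 93.8 mA = 0.09380 A; R = 0.0126 Ω.
P = 1.109×10^-4 W
1.109×10^-4 W × (1 mW / 0.001000 W) = 0.1109 mW

0.111 mW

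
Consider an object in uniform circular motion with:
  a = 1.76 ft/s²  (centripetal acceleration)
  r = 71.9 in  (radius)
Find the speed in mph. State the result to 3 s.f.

2.21 mph

Rearranging a = v²/r for v: v = √(a·r).
a = 1.76 ft/s² = 0.5364 m/s²; r = 71.9 in = 1.826 m.
v = 0.9898 m/s
0.9898 m/s × (1 mph / 0.4470 m/s) = 2.214 mph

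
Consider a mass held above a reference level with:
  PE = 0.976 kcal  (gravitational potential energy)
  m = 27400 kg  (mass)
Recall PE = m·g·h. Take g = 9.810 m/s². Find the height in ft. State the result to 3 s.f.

Rearranging PE = m·g·h for h: h = PE/(m·g).
PE = 0.976 kcal = 4084 J; m = 27400 kg; g = 9.810 m/s².
h = 0.01519 m
0.01519 m × (1 ft / 0.3048 m) = 0.04984 ft

0.0498 ft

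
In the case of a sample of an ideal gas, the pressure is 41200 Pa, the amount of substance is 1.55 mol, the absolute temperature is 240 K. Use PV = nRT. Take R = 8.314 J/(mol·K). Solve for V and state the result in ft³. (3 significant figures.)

2.65 ft³

Solving PV = nRT for V: V = nRT/P.
P = 41200 Pa; n = 1.55 mol; T = 240 K; R = 8.314 J/(mol·K).
V = 0.07507 m³
0.07507 m³ × (1 ft³ / 0.02832 m³) = 2.651 ft³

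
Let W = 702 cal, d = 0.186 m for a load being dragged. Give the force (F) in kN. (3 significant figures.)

15.8 kN

Rearranging W = F·d for F: F = W/d.
W = 702 cal = 2937 J; d = 0.186 m.
F = 15791 N
15791 N × (1 kN / 1000 N) = 15.79 kN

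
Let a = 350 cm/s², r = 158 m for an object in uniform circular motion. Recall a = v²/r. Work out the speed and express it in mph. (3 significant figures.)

52.6 mph

Rearranging: v = √(a·r).
a = 350 cm/s² = 3.500 m/s²; r = 158 m.
v = 23.52 m/s
23.52 m/s × (1 mph / 0.4470 m/s) = 52.60 mph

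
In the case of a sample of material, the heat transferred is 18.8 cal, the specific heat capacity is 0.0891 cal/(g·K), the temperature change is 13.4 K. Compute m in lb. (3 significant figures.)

0.0347 lb

Rearranging Q = m·c·ΔT for m: m = Q/(c·ΔT).
Q = 18.8 cal = 78.66 J; c = 0.0891 cal/(g·K) = 372.8 J/(kg·K); ΔT = 13.4 K.
m = 0.01575 kg
0.01575 kg × (1 lb / 0.4536 kg) = 0.03471 lb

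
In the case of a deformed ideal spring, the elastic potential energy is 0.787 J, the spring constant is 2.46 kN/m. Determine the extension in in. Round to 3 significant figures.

0.996 in

Rearranging U = ½k·x² for x: x = √(2U/k).
U = 0.787 J; k = 2.46 kN/m = 2460 N/m.
x = 0.02530 m
0.02530 m × (1 in / 0.02540 m) = 0.9959 in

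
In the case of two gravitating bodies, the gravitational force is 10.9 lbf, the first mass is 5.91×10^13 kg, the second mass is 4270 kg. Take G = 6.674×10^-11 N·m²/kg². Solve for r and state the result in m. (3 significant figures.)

589 m

Rearranging: r = √(G·m₁m₂/F).
F = 10.9 lbf = 48.49 N; m₁ = 5.91×10^13 kg; m₂ = 4270 kg; G = 6.674×10^-11 N·m²/kg².
r = 589.4 m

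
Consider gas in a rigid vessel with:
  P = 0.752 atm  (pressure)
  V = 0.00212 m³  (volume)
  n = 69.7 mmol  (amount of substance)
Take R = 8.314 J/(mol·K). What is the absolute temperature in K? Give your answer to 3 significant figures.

From the ideal-gas law: T = PV/(nR).
P = 0.752 atm = 76196 Pa; V = 0.00212 m³; n = 69.7 mmol = 0.06970 mol; R = 8.314 J/(mol·K).
T = 278.8 K

279 K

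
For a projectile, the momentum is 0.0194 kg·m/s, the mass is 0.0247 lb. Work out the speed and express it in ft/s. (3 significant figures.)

Rearranging p = m·v for v: v = p/m.
p = 0.0194 kg·m/s; m = 0.0247 lb = 0.01120 kg.
v = 1.732 m/s
1.732 m/s × (1 ft/s / 0.3048 m/s) = 5.681 ft/s

5.68 ft/s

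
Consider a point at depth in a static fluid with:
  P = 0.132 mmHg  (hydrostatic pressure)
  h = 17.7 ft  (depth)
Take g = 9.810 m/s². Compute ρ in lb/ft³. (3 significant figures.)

0.0208 lb/ft³

Solving P = ρ·g·h for ρ: ρ = P/(g·h).
P = 0.132 mmHg = 17.60 Pa; h = 17.7 ft = 5.395 m; g = 9.810 m/s².
ρ = 0.3325 kg/m³
0.3325 kg/m³ × (1 lb/ft³ / 16.02 kg/m³) = 0.02076 lb/ft³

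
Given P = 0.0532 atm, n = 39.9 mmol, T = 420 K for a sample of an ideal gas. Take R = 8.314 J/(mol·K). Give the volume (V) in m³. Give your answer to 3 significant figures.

From the ideal-gas law: V = nRT/P.
P = 0.0532 atm = 5390 Pa; n = 39.9 mmol = 0.03990 mol; T = 420 K; R = 8.314 J/(mol·K).
V = 0.02585 m³

0.0258 m³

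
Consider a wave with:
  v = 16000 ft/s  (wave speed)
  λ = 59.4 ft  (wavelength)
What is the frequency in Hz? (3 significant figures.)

Rearranging: f = v/λ.
v = 16000 ft/s = 4877 m/s; λ = 59.4 ft = 18.11 m.
f = 269.4 Hz

269 Hz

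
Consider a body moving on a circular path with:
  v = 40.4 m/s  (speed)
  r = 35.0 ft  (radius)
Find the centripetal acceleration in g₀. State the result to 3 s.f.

15.6 g₀

a is given directly by: a = v²/r.
v = 40.4 m/s; r = 35.0 ft = 10.67 m.
a = 153.0 m/s²
153.0 m/s² × (1 g₀ / 9.807 m/s²) = 15.60 g₀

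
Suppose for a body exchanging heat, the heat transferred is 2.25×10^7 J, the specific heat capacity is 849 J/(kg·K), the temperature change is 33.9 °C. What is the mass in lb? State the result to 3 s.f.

1720 lb

Rearranging: m = Q/(c·ΔT).
Q = 2.25×10^7 J; c = 849 J/(kg·K); ΔT = 33.9 °C = 33.90 K.
m = 781.8 kg
781.8 kg × (1 lb / 0.4536 kg) = 1723 lb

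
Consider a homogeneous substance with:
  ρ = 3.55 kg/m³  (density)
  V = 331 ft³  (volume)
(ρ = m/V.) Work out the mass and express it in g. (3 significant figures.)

Rearranging: m = ρV.
ρ = 3.55 kg/m³; V = 331 ft³ = 9.373 m³.
m = 33.27 kg
33.27 kg × (1 g / 0.001000 kg) = 33274 g

33300 g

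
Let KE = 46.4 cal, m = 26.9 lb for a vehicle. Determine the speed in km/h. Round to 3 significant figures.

Rearranging: v = √(2·KE/m).
KE = 46.4 cal = 194.1 J; m = 26.9 lb = 12.20 kg.
v = 5.641 m/s
5.641 m/s × (1 km/h / 0.2778 m/s) = 20.31 km/h

20.3 km/h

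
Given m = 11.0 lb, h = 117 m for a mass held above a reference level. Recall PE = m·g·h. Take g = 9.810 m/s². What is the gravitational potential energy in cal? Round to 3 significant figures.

Directly: PE = mgh.
m = 11.0 lb = 4.990 kg; h = 117 m; g = 9.810 m/s².
PE = 5727 J  (the unit combination reduces to kg·m²/s² = J)
5727 J × (1 cal / 4.184 J) = 1369 cal

1370 cal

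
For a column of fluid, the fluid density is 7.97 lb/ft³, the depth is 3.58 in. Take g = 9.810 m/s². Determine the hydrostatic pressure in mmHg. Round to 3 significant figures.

0.854 mmHg

Directly: P = ρgh.
ρ = 7.97 lb/ft³ = 127.7 kg/m³; h = 3.58 in = 0.09093 m; g = 9.810 m/s².
P = 113.9 Pa  (the unit combination reduces to kg/(m·s²) = Pa)
113.9 Pa × (1 mmHg / 133.3 Pa) = 0.8542 mmHg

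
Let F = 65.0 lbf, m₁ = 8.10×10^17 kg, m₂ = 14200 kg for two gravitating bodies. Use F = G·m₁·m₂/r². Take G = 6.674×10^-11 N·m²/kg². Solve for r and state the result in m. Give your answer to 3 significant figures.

From Newton's law of gravitation: r = √(G·m₁m₂/F).
F = 65.0 lbf = 289.1 N; m₁ = 8.10×10^17 kg; m₂ = 14200 kg; G = 6.674×10^-11 N·m²/kg².
r = 51526 m

51500 m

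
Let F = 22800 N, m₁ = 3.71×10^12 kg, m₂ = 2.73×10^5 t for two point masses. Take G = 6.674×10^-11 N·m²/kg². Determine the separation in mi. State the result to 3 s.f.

1.07 mi

From Newton's law of gravitation: r = √(G·m₁m₂/F).
F = 22800 N; m₁ = 3.71×10^12 kg; m₂ = 2.73×10^5 t = 2.730×10^8 kg; G = 6.674×10^-11 N·m²/kg².
r = 1722 m
1722 m × (1 mi / 1609 m) = 1.070 mi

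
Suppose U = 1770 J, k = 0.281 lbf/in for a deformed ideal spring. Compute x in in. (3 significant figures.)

Rearranging: x = √(2U/k).
U = 1770 J; k = 0.281 lbf/in = 49.21 N/m.
x = 8.481 m
8.481 m × (1 in / 0.02540 m) = 333.9 in

334 in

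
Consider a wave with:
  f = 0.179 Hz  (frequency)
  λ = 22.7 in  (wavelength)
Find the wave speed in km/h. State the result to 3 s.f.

0.372 km/h

v is given directly by: v = fλ.
f = 0.179 Hz; λ = 22.7 in = 0.5766 m.
v = 0.1032 m/s
0.1032 m/s × (1 km/h / 0.2778 m/s) = 0.3715 km/h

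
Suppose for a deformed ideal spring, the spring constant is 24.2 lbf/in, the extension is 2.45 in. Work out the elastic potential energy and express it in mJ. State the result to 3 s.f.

Directly: U = ½kx².
k = 24.2 lbf/in = 4238 N/m; x = 2.45 in = 0.06223 m.
U = 8.206 J  (the unit combination reduces to kg·m²/s² = J)
8.206 J × (1 mJ / 0.001000 J) = 8206 mJ

8210 mJ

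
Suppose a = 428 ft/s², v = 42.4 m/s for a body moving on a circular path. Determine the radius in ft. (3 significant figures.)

Rearranging a = v²/r for r: r = v²/a.
a = 428 ft/s² = 130.5 m/s²; v = 42.4 m/s.
r = 13.78 m
13.78 m × (1 ft / 0.3048 m) = 45.21 ft

45.2 ft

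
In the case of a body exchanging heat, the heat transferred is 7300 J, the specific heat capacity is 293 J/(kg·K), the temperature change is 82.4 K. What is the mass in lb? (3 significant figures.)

0.667 lb

Rearranging Q = m·c·ΔT for m: m = Q/(c·ΔT).
Q = 7300 J; c = 293 J/(kg·K); ΔT = 82.4 K.
m = 0.3024 kg
0.3024 kg × (1 lb / 0.4536 kg) = 0.6666 lb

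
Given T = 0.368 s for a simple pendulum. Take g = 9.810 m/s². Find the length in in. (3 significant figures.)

1.32 in

Solving T = 2π√(L/g) for L: L = g·(T/2π)².
T = 0.368 s; g = 9.810 m/s².
L = 0.03365 m
0.03365 m × (1 in / 0.02540 m) = 1.325 in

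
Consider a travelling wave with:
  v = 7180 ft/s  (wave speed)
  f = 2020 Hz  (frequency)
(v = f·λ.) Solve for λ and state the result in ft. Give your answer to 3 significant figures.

Rearranging v = f·λ for λ: λ = v/f.
v = 7180 ft/s = 2188 m/s; f = 2020 Hz.
λ = 1.083 m
1.083 m × (1 ft / 0.3048 m) = 3.554 ft

3.55 ft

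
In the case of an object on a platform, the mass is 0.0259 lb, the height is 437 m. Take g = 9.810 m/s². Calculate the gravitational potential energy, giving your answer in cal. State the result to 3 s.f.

12.0 cal

Directly: PE = mgh.
m = 0.0259 lb = 0.01175 kg; h = 437 m; g = 9.810 m/s².
PE = 50.36 J
50.36 J × (1 cal / 4.184 J) = 12.04 cal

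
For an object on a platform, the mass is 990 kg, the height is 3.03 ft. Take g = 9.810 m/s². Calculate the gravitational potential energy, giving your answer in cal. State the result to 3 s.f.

2140 cal

Directly: PE = mgh.
m = 990 kg; h = 3.03 ft = 0.9235 m; g = 9.810 m/s².
PE = 8969 J  (the unit combination reduces to kg·m²/s² = J)
8969 J × (1 cal / 4.184 J) = 2144 cal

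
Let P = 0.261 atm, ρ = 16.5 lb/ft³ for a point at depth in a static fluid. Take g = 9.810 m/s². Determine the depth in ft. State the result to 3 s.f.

Rearranging: h = P/(ρ·g).
P = 0.261 atm = 26446 Pa; ρ = 16.5 lb/ft³ = 264.3 kg/m³; g = 9.810 m/s².
h = 10.20 m
10.20 m × (1 ft / 0.3048 m) = 33.46 ft

33.5 ft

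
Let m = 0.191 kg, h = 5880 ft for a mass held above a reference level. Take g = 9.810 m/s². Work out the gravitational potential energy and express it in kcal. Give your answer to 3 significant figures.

0.803 kcal

PE is given directly by: PE = mgh.
m = 0.191 kg; h = 5880 ft = 1792 m; g = 9.810 m/s².
PE = 3358 J
3358 J × (1 kcal / 4184 J) = 0.8026 kcal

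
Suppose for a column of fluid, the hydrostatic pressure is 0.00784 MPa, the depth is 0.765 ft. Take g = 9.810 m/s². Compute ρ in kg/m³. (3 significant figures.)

3430 kg/m³

Solving P = ρ·g·h for ρ: ρ = P/(g·h).
P = 0.00784 MPa = 7840 Pa; h = 0.765 ft = 0.2332 m; g = 9.810 m/s².
ρ = 3427 kg/m³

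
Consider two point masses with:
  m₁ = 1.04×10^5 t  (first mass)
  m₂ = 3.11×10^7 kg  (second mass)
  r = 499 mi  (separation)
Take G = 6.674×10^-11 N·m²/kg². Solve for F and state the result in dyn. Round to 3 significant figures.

F is given directly by: F = Gm₁m₂/r².
m₁ = 1.04×10^5 t = 1.040×10^8 kg; m₂ = 3.11×10^7 kg; r = 499 mi = 8.031×10^5 m; G = 6.674×10^-11 N·m²/kg².
F = 3.347×10^-7 N
3.347×10^-7 N × (1 dyn / 1.000×10^-5 N) = 0.03347 dyn

0.0335 dyn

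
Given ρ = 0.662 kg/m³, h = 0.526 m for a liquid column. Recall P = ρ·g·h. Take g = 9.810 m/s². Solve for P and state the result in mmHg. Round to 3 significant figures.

P is given directly by: P = ρgh.
ρ = 0.662 kg/m³; h = 0.526 m; g = 9.810 m/s².
P = 3.416 Pa  (the unit combination reduces to kg/(m·s²) = Pa)
3.416 Pa × (1 mmHg / 133.3 Pa) = 0.02562 mmHg

0.0256 mmHg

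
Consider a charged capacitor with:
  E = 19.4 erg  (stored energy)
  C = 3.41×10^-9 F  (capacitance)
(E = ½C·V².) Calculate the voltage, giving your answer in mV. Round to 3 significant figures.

33700 mV

Rearranging E = ½C·V² for V: V = √(2E/C).
E = 19.4 erg = 1.940×10^-6 J; C = 3.41×10^-9 F.
V = 33.73 V
33.73 V × (1 mV / 0.001000 V) = 33732 mV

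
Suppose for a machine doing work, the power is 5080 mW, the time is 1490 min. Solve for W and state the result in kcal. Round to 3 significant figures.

109 kcal

Rearranging P = W/t for W: W = P·t.
P = 5080 mW = 5.080 W; t = 1490 min = 89400 s.
W = 4.542×10^5 J
4.542×10^5 J × (1 kcal / 4184 J) = 108.5 kcal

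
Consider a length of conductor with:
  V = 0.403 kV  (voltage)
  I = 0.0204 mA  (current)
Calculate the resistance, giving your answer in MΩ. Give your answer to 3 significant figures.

Rearranging: R = V/I.
V = 0.403 kV = 403.0 V; I = 0.0204 mA = 2.040×10^-5 A.
R = 1.975×10^7 Ω
1.975×10^7 Ω × (1 MΩ / 1.000×10^6 Ω) = 19.75 MΩ

19.8 MΩ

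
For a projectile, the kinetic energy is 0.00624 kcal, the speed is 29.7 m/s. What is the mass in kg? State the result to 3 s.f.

0.0592 kg

Rearranging KE = ½mv² for m: m = 2·KE/v².
KE = 0.00624 kcal = 26.11 J; v = 29.7 m/s.
m = 0.05920 kg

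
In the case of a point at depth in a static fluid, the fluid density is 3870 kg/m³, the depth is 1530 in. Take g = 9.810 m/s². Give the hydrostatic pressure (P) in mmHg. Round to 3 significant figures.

11100 mmHg

Directly: P = ρgh.
ρ = 3870 kg/m³; h = 1530 in = 38.86 m; g = 9.810 m/s².
P = 1.475×10^6 Pa  (the unit combination reduces to kg/(m·s²) = Pa)
1.475×10^6 Pa × (1 mmHg / 133.3 Pa) = 11066 mmHg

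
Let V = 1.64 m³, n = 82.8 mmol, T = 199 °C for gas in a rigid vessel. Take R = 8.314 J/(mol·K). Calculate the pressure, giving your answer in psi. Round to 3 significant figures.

0.0287 psi

Directly: P = nRT/V.
V = 1.64 m³; n = 82.8 mmol = 0.08280 mol; T = 199 °C = 472.1 K; R = 8.314 J/(mol·K).
P = 198.2 Pa
198.2 Pa × (1 psi / 6895 Pa) = 0.02874 psi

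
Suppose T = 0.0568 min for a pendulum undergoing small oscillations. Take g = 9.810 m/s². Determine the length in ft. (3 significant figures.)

9.47 ft

Solving T = 2π√(L/g) for L: L = g·(T/2π)².
T = 0.0568 min = 3.408 s; g = 9.810 m/s².
L = 2.886 m
2.886 m × (1 ft / 0.3048 m) = 9.469 ft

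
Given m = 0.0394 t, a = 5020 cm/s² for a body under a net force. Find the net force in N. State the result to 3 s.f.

From Newton's second law: F = m·a.
m = 0.0394 t = 39.40 kg; a = 5020 cm/s² = 50.20 m/s².
F = 1978 N  (the unit combination reduces to kg·m/s² = N)

1980 N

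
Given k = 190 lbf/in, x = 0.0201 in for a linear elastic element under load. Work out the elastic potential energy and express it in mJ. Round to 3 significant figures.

U is given directly by: U = ½kx².
k = 190 lbf/in = 33274 N/m; x = 0.0201 in = 5.105×10^-4 m.
U = 0.004336 J  (the unit combination reduces to kg·m²/s² = J)
0.004336 J × (1 mJ / 0.001000 J) = 4.336 mJ

4.34 mJ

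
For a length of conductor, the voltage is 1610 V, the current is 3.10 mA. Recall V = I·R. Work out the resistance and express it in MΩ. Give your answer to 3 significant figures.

0.519 MΩ

From Ohm's law: R = V/I.
V = 1610 V; I = 3.10 mA = 0.003100 A.
R = 5.194×10^5 Ω
5.194×10^5 Ω × (1 MΩ / 1.000×10^6 Ω) = 0.5194 MΩ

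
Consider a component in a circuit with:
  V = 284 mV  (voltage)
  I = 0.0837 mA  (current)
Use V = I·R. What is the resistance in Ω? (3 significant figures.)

3390 Ω

Rearranging: R = V/I.
V = 284 mV = 0.2840 V; I = 0.0837 mA = 8.370×10^-5 A.
R = 3393 Ω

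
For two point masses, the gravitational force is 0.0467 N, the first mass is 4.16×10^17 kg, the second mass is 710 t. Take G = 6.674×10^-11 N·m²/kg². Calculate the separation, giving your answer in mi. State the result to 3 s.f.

From Newton's law of gravitation: r = √(G·m₁m₂/F).
F = 0.0467 N; m₁ = 4.16×10^17 kg; m₂ = 710 t = 7.100×10^5 kg; G = 6.674×10^-11 N·m²/kg².
r = 2.055×10^7 m
2.055×10^7 m × (1 mi / 1609 m) = 12766 mi

12800 mi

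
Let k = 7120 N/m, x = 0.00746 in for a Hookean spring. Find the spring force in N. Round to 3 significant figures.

F is given directly by: F = kx.
k = 7120 N/m; x = 0.00746 in = 1.895×10^-4 m.
F = 1.349 N  (the unit combination reduces to kg·m/s² = N)

1.35 N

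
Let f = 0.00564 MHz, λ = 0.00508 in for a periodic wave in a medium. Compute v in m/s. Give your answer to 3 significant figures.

Directly: v = fλ.
f = 0.00564 MHz = 5640 Hz; λ = 0.00508 in = 1.290×10^-4 m.
v = 0.7277 m/s

0.728 m/s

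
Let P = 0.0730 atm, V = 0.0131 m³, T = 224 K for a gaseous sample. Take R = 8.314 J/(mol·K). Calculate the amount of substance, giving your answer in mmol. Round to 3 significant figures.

Rearranging: n = PV/(RT).
P = 0.0730 atm = 7397 Pa; V = 0.0131 m³; T = 224 K; R = 8.314 J/(mol·K).
n = 0.05203 mol
0.05203 mol × (1 mmol / 0.001000 mol) = 52.03 mmol

52.0 mmol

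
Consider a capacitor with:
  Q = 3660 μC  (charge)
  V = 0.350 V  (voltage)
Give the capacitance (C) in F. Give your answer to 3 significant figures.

0.0105 F

C is given directly by: C = Q/V.
Q = 3660 μC = 0.003660 C; V = 0.350 V.
C = 0.01046 F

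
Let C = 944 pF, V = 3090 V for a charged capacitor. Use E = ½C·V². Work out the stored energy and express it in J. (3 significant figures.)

Directly: E = ½CV².
C = 944 pF = 9.440×10^-10 F; V = 3090 V.
E = 0.004507 J

0.00451 J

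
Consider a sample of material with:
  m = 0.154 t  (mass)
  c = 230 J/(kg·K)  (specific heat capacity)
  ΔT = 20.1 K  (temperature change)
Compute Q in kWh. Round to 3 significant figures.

0.198 kWh

Directly: Q = mcΔT.
m = 0.154 t = 154.0 kg; c = 230 J/(kg·K); ΔT = 20.1 K.
Q = 7.119×10^5 J
7.119×10^5 J × (1 kWh / 3.600×10^6 J) = 0.1978 kWh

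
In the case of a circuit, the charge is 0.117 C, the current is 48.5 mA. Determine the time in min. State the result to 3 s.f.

0.0402 min

Rearranging: t = q/I.
q = 0.117 C; I = 48.5 mA = 0.04850 A.
t = 2.412 s
2.412 s × (1 min / 60.00 s) = 0.04021 min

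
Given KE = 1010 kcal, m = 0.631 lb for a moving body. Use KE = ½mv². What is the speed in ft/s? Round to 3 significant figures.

Rearranging KE = ½mv² for v: v = √(2·KE/m).
KE = 1010 kcal = 4.226×10^6 J; m = 0.631 lb = 0.2862 kg.
v = 5434 m/s
5434 m/s × (1 ft/s / 0.3048 m/s) = 17828 ft/s

17800 ft/s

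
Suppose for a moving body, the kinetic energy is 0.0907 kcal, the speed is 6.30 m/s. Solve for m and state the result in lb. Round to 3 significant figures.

Rearranging KE = ½mv² for m: m = 2·KE/v².
KE = 0.0907 kcal = 379.5 J; v = 6.30 m/s.
m = 19.12 kg
19.12 kg × (1 lb / 0.4536 kg) = 42.16 lb

42.2 lb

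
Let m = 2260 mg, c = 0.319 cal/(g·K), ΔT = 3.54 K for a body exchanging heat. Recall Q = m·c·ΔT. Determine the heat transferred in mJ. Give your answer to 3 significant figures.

Q is given directly by: Q = mcΔT.
m = 2260 mg = 0.002260 kg; c = 0.319 cal/(g·K) = 1335 J/(kg·K); ΔT = 3.54 K.
Q = 10.68 J
10.68 J × (1 mJ / 0.001000 J) = 10678 mJ

10700 mJ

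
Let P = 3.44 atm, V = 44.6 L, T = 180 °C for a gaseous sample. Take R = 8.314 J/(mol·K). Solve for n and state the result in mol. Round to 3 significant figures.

Rearranging PV = nRT for n: n = PV/(RT).
P = 3.44 atm = 3.486×10^5 Pa; V = 44.6 L = 0.04460 m³; T = 180 °C = 453.1 K; R = 8.314 J/(mol·K).
n = 4.126 mol

4.13 mol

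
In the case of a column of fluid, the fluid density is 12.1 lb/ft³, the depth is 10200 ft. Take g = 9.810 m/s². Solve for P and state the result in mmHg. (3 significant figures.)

Directly: P = ρgh.
ρ = 12.1 lb/ft³ = 193.8 kg/m³; h = 10200 ft = 3109 m; g = 9.810 m/s².
P = 5.911×10^6 Pa
5.911×10^6 Pa × (1 mmHg / 133.3 Pa) = 44339 mmHg

44300 mmHg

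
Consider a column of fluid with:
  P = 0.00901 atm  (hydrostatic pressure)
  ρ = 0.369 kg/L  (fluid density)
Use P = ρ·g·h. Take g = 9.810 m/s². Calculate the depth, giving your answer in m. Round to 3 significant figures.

0.252 m

Rearranging: h = P/(ρ·g).
P = 0.00901 atm = 912.9 Pa; ρ = 0.369 kg/L = 369.0 kg/m³; g = 9.810 m/s².
h = 0.2522 m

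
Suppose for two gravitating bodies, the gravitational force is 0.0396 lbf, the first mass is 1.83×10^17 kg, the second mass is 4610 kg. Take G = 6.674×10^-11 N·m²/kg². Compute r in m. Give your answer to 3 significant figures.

5.65×10^5 m

Solving F = G·m₁·m₂/r² for r: r = √(G·m₁m₂/F).
F = 0.0396 lbf = 0.1761 N; m₁ = 1.83×10^17 kg; m₂ = 4610 kg; G = 6.674×10^-11 N·m²/kg².
r = 5.654×10^5 m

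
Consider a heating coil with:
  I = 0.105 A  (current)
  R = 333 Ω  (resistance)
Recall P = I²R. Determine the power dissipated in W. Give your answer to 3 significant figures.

3.67 W

P is given directly by: P = I²R.
I = 0.105 A; R = 333 Ω.
P = 3.671 W  (the unit combination reduces to kg·m²/s³ = W)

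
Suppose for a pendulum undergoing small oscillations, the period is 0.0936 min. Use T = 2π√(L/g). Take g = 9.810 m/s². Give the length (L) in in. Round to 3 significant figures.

309 in

Solving T = 2π√(L/g) for L: L = g·(T/2π)².
T = 0.0936 min = 5.616 s; g = 9.810 m/s².
L = 7.837 m
7.837 m × (1 in / 0.02540 m) = 308.6 in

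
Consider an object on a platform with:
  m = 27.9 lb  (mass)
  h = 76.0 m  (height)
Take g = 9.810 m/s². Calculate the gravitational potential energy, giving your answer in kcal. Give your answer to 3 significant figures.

PE is given directly by: PE = mgh.
m = 27.9 lb = 12.66 kg; h = 76.0 m; g = 9.810 m/s².
PE = 9435 J  (the unit combination reduces to kg·m²/s² = J)
9435 J × (1 kcal / 4184 J) = 2.255 kcal

2.26 kcal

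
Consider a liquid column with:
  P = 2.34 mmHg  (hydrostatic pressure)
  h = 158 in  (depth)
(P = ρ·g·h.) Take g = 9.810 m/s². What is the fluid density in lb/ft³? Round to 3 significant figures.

0.495 lb/ft³

Rearranging P = ρ·g·h for ρ: ρ = P/(g·h).
P = 2.34 mmHg = 312.0 Pa; h = 158 in = 4.013 m; g = 9.810 m/s².
ρ = 7.924 kg/m³
7.924 kg/m³ × (1 lb/ft³ / 16.02 kg/m³) = 0.4947 lb/ft³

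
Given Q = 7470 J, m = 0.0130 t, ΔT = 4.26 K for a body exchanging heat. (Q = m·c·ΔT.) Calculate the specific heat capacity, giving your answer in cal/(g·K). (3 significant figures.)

0.0322 cal/(g·K)

Rearranging Q = m·c·ΔT for c: c = Q/(m·ΔT).
Q = 7470 J; m = 0.0130 t = 13.00 kg; ΔT = 4.26 K.
c = 134.9 J/(kg·K)
134.9 J/(kg·K) × (1 cal/(g·K) / 4184 J/(kg·K)) = 0.03224 cal/(g·K)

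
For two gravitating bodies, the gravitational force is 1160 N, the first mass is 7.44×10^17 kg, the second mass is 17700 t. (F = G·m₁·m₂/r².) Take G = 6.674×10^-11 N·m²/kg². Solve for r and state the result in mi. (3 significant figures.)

Rearranging F = G·m₁·m₂/r² for r: r = √(G·m₁m₂/F).
F = 1160 N; m₁ = 7.44×10^17 kg; m₂ = 17700 t = 1.770×10^7 kg; G = 6.674×10^-11 N·m²/kg².
r = 8.704×10^5 m
8.704×10^5 m × (1 mi / 1609 m) = 540.9 mi

541 mi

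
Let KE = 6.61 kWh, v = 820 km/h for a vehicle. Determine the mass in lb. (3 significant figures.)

2020 lb

Solving KE = ½mv² for m: m = 2·KE/v².
KE = 6.61 kWh = 2.380×10^7 J; v = 820 km/h = 227.8 m/s.
m = 917.3 kg
917.3 kg × (1 lb / 0.4536 kg) = 2022 lb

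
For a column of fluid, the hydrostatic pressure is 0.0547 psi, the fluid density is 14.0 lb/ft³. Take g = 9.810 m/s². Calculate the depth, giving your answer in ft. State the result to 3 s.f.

0.562 ft

Rearranging P = ρ·g·h for h: h = P/(ρ·g).
P = 0.0547 psi = 377.1 Pa; ρ = 14.0 lb/ft³ = 224.3 kg/m³; g = 9.810 m/s².
h = 0.1714 m
0.1714 m × (1 ft / 0.3048 m) = 0.5624 ft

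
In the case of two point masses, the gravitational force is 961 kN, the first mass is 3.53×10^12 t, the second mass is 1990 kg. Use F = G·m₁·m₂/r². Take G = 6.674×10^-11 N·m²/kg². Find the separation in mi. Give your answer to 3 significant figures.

Rearranging: r = √(G·m₁m₂/F).
F = 961 kN = 9.610×10^5 N; m₁ = 3.53×10^12 t = 3.530×10^15 kg; m₂ = 1990 kg; G = 6.674×10^-11 N·m²/kg².
r = 22.09 m
22.09 m × (1 mi / 1609 m) = 0.01372 mi

0.0137 mi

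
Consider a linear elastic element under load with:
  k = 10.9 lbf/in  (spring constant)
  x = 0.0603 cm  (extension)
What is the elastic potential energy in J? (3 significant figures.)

U is given directly by: U = ½kx².
k = 10.9 lbf/in = 1909 N/m; x = 0.0603 cm = 6.030×10^-4 m.
U = 3.470×10^-4 J  (the unit combination reduces to kg·m²/s² = J)

3.47×10^-4 J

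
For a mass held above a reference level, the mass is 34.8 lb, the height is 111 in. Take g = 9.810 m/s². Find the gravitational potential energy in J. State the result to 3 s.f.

437 J

PE is given directly by: PE = mgh.
m = 34.8 lb = 15.79 kg; h = 111 in = 2.819 m; g = 9.810 m/s².
PE = 436.6 J  (the unit combination reduces to kg·m²/s² = J)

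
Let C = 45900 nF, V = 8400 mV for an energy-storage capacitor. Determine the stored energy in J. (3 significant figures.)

0.00162 J

Directly: E = ½CV².
C = 45900 nF = 4.590×10^-5 F; V = 8400 mV = 8.400 V.
E = 0.001619 J  (the unit combination reduces to kg·m²/s² = J)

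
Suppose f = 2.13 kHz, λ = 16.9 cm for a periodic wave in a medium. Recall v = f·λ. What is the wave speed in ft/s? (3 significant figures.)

1180 ft/s

Directly: v = fλ.
f = 2.13 kHz = 2130 Hz; λ = 16.9 cm = 0.1690 m.
v = 360.0 m/s
360.0 m/s × (1 ft/s / 0.3048 m/s) = 1181 ft/s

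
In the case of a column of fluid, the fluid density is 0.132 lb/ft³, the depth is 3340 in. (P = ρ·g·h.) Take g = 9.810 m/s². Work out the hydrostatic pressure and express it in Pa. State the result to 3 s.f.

1760 Pa

P is given directly by: P = ρgh.
ρ = 0.132 lb/ft³ = 2.114 kg/m³; h = 3340 in = 84.84 m; g = 9.810 m/s².
P = 1760 Pa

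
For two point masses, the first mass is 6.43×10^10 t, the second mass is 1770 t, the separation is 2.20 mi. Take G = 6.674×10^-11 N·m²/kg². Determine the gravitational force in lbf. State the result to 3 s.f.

From Newton's law of gravitation: F = Gm₁m₂/r².
m₁ = 6.43×10^10 t = 6.430×10^13 kg; m₂ = 1770 t = 1.770×10^6 kg; r = 2.20 mi = 3541 m; G = 6.674×10^-11 N·m²/kg².
F = 605.9 N  (the unit combination reduces to kg·m/s² = N)
605.9 N × (1 lbf / 4.448 N) = 136.2 lbf

136 lbf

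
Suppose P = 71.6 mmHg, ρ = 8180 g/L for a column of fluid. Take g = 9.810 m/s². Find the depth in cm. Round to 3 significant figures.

11.9 cm

Solving P = ρ·g·h for h: h = P/(ρ·g).
P = 71.6 mmHg = 9546 Pa; ρ = 8180 g/L = 8180 kg/m³; g = 9.810 m/s².
h = 0.1190 m
0.1190 m × (1 cm / 0.01000 m) = 11.90 cm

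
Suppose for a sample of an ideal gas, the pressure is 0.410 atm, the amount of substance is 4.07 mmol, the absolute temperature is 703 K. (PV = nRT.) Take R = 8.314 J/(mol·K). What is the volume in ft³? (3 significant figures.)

0.0202 ft³

From the ideal-gas law: V = nRT/P.
P = 0.410 atm = 41543 Pa; n = 4.07 mmol = 0.004070 mol; T = 703 K; R = 8.314 J/(mol·K).
V = 5.726×10^-4 m³
5.726×10^-4 m³ × (1 ft³ / 0.02832 m³) = 0.02022 ft³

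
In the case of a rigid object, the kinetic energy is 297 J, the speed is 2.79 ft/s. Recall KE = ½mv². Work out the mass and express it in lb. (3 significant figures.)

1810 lb

Solving KE = ½mv² for m: m = 2·KE/v².
KE = 297 J; v = 2.79 ft/s = 0.8504 m/s.
m = 821.4 kg
821.4 kg × (1 lb / 0.4536 kg) = 1811 lb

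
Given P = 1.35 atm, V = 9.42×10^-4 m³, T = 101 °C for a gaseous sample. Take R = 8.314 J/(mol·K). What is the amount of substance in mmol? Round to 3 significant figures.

41.4 mmol

Solving PV = nRT for n: n = PV/(RT).
P = 1.35 atm = 1.368×10^5 Pa; V = 9.42×10^-4 m³; T = 101 °C = 374.1 K; R = 8.314 J/(mol·K).
n = 0.04142 mol
0.04142 mol × (1 mmol / 0.001000 mol) = 41.42 mmol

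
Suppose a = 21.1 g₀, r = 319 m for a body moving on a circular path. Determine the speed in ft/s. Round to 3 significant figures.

Rearranging: v = √(a·r).
a = 21.1 g₀ = 206.9 m/s²; r = 319 m.
v = 256.9 m/s
256.9 m/s × (1 ft/s / 0.3048 m/s) = 842.9 ft/s

843 ft/s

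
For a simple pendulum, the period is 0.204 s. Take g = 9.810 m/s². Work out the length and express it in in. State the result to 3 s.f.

Solving T = 2π√(L/g) for L: L = g·(T/2π)².
T = 0.204 s; g = 9.810 m/s².
L = 0.01034 m
0.01034 m × (1 in / 0.02540 m) = 0.4071 in

0.407 in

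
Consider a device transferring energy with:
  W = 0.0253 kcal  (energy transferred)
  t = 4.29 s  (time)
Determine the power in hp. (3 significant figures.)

0.0331 hp

P is given directly by: P = W/t.
W = 0.0253 kcal = 105.9 J; t = 4.29 s.
P = 24.67 W
24.67 W × (1 hp / 745.7 W) = 0.03309 hp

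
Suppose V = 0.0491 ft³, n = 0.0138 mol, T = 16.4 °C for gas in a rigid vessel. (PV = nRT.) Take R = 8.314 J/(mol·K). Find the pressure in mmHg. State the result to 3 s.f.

From the ideal-gas law: P = nRT/V.
V = 0.0491 ft³ = 0.001390 m³; n = 0.0138 mol; T = 16.4 °C = 289.5 K; R = 8.314 J/(mol·K).
P = 23894 Pa  (the unit combination reduces to kg/(m·s²) = Pa)
23894 Pa × (1 mmHg / 133.3 Pa) = 179.2 mmHg

179 mmHg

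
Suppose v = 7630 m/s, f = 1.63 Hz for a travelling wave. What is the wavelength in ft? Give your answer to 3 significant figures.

Rearranging v = f·λ for λ: λ = v/f.
v = 7630 m/s; f = 1.63 Hz.
λ = 4681 m
4681 m × (1 ft / 0.3048 m) = 15358 ft

15400 ft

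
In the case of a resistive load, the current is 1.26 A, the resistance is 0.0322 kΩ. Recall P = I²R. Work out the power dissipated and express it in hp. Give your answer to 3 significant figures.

0.0686 hp

P is given directly by: P = I²R.
I = 1.26 A; R = 0.0322 kΩ = 32.20 Ω.
P = 51.12 W
51.12 W × (1 hp / 745.7 W) = 0.06855 hp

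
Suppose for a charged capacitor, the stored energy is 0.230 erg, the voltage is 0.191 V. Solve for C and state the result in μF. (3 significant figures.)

1.26 μF

Rearranging: C = 2E/V².
E = 0.230 erg = 2.300×10^-8 J; V = 0.191 V.
C = 1.261×10^-6 F
1.261×10^-6 F × (1 μF / 1.000×10^-6 F) = 1.261 μF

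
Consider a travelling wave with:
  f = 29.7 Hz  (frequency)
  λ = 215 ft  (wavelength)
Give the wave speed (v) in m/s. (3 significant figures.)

Directly: v = fλ.
f = 29.7 Hz; λ = 215 ft = 65.53 m.
v = 1946 m/s

1950 m/s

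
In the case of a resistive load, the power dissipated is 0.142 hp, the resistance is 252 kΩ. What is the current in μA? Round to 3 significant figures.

20500 μA

Rearranging: I = √(P/R).
P = 0.142 hp = 105.9 W; R = 252 kΩ = 2.520×10^5 Ω.
I = 0.02050 A
0.02050 A × (1 μA / 1.000×10^-6 A) = 20499 μA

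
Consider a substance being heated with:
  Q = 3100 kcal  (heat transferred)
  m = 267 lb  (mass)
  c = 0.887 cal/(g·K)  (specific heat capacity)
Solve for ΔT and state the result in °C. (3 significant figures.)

Rearranging Q = m·c·ΔT for ΔT: ΔT = Q/(m·c).
Q = 3100 kcal = 1.297×10^7 J; m = 267 lb = 121.1 kg; c = 0.887 cal/(g·K) = 3711 J/(kg·K).
ΔT = 28.86 K
Since 1 °C = 1 K, 28.86 °C.

28.9 °C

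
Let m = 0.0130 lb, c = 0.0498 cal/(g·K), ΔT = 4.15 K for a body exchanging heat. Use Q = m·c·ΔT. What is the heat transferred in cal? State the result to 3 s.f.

1.22 cal

Q is given directly by: Q = mcΔT.
m = 0.0130 lb = 0.005897 kg; c = 0.0498 cal/(g·K) = 208.4 J/(kg·K); ΔT = 4.15 K.
Q = 5.099 J
5.099 J × (1 cal / 4.184 J) = 1.219 cal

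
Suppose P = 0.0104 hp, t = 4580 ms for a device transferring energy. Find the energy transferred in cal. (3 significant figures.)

8.49 cal

Rearranging P = W/t for W: W = P·t.
P = 0.0104 hp = 7.755 W; t = 4580 ms = 4.580 s.
W = 35.52 J  (the unit combination reduces to kg·m²/s² = J)
35.52 J × (1 cal / 4.184 J) = 8.489 cal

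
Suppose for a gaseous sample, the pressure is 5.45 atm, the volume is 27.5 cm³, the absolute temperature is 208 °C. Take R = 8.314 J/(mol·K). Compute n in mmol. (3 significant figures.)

3.80 mmol

From the ideal-gas law: n = PV/(RT).
P = 5.45 atm = 5.522×10^5 Pa; V = 27.5 cm³ = 2.750×10^-5 m³; T = 208 °C = 481.1 K; R = 8.314 J/(mol·K).
n = 0.003796 mol
0.003796 mol × (1 mmol / 0.001000 mol) = 3.796 mmol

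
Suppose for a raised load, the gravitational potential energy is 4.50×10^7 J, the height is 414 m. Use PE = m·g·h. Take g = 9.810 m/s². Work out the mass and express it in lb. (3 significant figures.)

Solving PE = m·g·h for m: m = PE/(g·h).
PE = 4.50×10^7 J; h = 414 m; g = 9.810 m/s².
m = 11080 kg
11080 kg × (1 lb / 0.4536 kg) = 24427 lb

24400 lb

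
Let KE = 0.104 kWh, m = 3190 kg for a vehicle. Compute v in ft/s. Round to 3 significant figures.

50.3 ft/s

Rearranging: v = √(2·KE/m).
KE = 0.104 kWh = 3.744×10^5 J; m = 3190 kg.
v = 15.32 m/s
15.32 m/s × (1 ft/s / 0.3048 m/s) = 50.27 ft/s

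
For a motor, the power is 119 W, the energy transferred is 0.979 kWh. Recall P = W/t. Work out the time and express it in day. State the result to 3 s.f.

Rearranging P = W/t for t: t = W/P.
P = 119 W; W = 0.979 kWh = 3.524×10^6 J.
t = 29617 s
29617 s × (1 day / 86400 s) = 0.3428 day

0.343 day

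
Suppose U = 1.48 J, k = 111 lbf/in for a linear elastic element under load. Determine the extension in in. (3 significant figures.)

0.486 in

Solving U = ½k·x² for x: x = √(2U/k).
U = 1.48 J; k = 111 lbf/in = 19439 N/m.
x = 0.01234 m
0.01234 m × (1 in / 0.02540 m) = 0.4858 in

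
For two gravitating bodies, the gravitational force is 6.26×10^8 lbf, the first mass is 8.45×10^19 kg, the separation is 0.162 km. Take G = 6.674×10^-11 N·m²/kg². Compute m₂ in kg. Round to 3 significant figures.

From Newton's law of gravitation: m₂ = F·r²/(G·m₁).
F = 6.26×10^8 lbf = 2.785×10^9 N; m₁ = 8.45×10^19 kg; r = 0.162 km = 162.0 m; G = 6.674×10^-11 N·m²/kg².
m₂ = 12958 kg

13000 kg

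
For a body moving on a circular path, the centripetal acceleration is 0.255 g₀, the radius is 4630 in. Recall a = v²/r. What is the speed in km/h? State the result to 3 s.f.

61.7 km/h

Rearranging: v = √(a·r).
a = 0.255 g₀ = 2.501 m/s²; r = 4630 in = 117.6 m.
v = 17.15 m/s
17.15 m/s × (1 km/h / 0.2778 m/s) = 61.74 km/h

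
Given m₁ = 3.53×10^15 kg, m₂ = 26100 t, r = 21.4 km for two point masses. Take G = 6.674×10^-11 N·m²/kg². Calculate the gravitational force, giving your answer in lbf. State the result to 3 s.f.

3020 lbf

From Newton's law of gravitation: F = Gm₁m₂/r².
m₁ = 3.53×10^15 kg; m₂ = 26100 t = 2.610×10^7 kg; r = 21.4 km = 21400 m; G = 6.674×10^-11 N·m²/kg².
F = 13427 N  (the unit combination reduces to kg·m/s² = N)
13427 N × (1 lbf / 4.448 N) = 3018 lbf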